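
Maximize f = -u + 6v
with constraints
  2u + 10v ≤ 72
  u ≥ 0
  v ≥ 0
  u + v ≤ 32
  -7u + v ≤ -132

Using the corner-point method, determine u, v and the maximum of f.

u = 58/3, v = 10/3, maximum f = 2/3

Vertices and f = -u + 6v:
  (31, 1) → f = -25
  (58/3, 10/3) → f = 2/3
  (32, 0) → f = -32
  (132/7, 0) → f = -132/7

The optimum lies where 2u + 10v = 72 and -7u + v = -132.
Solving simultaneously gives u = 58/3, v = 10/3.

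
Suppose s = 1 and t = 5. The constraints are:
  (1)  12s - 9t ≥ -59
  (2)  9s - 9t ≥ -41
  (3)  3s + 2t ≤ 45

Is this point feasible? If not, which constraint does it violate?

feasible

(1): -33 ≥ -59 ✓
(2): -36 ≥ -41 ✓
(3): 13 ≤ 45 ✓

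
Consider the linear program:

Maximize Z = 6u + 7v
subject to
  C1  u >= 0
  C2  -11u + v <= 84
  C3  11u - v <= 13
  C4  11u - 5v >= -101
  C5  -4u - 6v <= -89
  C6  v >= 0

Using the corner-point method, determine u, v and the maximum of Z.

Extreme points and Z = 6u + 7v:
  (0, 101/5) → Z = 707/5
  (0, 89/6) → Z = 623/6
  (83/22, 57/2) → Z = 4887/22
  (167/70, 927/70) → Z = 7491/70

u = 83/22, v = 57/2, maximum Z = 4887/22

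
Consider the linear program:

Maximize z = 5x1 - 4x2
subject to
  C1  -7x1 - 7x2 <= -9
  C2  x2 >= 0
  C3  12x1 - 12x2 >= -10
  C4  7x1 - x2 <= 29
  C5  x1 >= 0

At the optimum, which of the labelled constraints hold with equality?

C2 and C4

Extreme points and z = 5x1 - 4x2:
  (9/7, 0) → z = 45/7
  (19/84, 89/84) → z = -87/28
  (29/7, 0) → z = 145/7
  (179/36, 209/36) → z = 59/36

The maximum is at (29/7, 0). Substituting into each constraint, equality holds for C2 and C4; the remaining constraints have slack.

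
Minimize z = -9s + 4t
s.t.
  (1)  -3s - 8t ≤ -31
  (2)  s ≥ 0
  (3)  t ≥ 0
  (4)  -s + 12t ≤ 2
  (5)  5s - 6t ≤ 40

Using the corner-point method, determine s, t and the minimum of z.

The binding constraints are -s + 12t = 2 and 5s - 6t = 40.
Solving simultaneously gives s = 82/9, t = 25/27.

s = 82/9, t = 25/27, minimum z = -2114/27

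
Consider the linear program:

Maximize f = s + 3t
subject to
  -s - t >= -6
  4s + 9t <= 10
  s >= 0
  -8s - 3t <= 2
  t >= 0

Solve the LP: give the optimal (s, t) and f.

Feasible corners and f = s + 3t:
  (0, 10/9) → f = 10/3
  (5/2, 0) → f = 5/2
  (0, 0) → f = 0

s = 0, t = 10/9, maximum f = 10/3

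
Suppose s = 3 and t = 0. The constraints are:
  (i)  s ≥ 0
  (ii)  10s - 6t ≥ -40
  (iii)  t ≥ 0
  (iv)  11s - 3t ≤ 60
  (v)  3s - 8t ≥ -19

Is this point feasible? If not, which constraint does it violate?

feasible

(i): 3 ≥ 0 ✓
(ii): 30 ≥ -40 ✓
(iii): 0 ≥ 0 ✓
(iv): 33 ≤ 60 ✓
(v): 9 ≥ -19 ✓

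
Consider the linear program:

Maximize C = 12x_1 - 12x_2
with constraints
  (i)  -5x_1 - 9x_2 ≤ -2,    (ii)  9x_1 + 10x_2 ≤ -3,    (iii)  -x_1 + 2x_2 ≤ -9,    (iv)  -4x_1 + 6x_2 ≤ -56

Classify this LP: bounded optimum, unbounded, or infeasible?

infeasible

The boundaries -5x_1 - 9x_2 = -2 and -4x_1 + 6x_2 = -56 meet at (86/11, -136/33), but that point violates 9x_1 + 10x_2 ≤ -3. Every candidate vertex is excluded by some other constraint, so the feasible region is empty.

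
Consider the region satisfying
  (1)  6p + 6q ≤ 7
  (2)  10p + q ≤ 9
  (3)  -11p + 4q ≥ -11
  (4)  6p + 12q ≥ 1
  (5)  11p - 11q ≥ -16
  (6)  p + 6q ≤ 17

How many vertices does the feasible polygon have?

5

The feasible vertices (each the meet of two boundaries and inside every other half-plane) are:
  (47/54, 8/27)
  (-19/132, 173/132)
  (47/51, -11/51)
  (34/39, -55/156)
  (-181/198, 107/198)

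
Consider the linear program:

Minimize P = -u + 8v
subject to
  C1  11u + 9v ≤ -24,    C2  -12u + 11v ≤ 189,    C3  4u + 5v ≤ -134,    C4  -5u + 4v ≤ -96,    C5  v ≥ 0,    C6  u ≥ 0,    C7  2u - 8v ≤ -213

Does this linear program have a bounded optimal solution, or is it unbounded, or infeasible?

infeasible

The boundaries u = 0 and 2u - 8v = -213 meet at (0, 213/8), but that point violates 11u + 9v ≤ -24. Every candidate vertex is excluded by some other constraint, so the feasible region is empty.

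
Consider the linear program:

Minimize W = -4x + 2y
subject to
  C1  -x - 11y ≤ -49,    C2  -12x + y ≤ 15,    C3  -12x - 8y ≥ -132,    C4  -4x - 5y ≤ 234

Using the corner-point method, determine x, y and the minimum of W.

x = 265/31, y = 114/31, minimum W = -832/31

Vertices and W = -4x + 2y:
  (-116/133, 603/133) → W = 1670/133
  (265/31, 114/31) → W = -832/31
  (1/9, 49/3) → W = 290/9

At the optimal vertex, -x - 11y = -49 and -12x - 8y = -132.
Solving simultaneously gives x = 265/31, y = 114/31.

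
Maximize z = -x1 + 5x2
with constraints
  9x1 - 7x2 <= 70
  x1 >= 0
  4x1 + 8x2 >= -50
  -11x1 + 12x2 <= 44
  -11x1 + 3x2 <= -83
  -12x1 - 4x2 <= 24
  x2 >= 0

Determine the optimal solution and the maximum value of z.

x1 = 1148/31, x2 = 1166/31, maximum z = 4682/31

Extreme points and z = -x1 + 5x2:
  (1148/31, 1166/31) → z = 4682/31
  (70/9, 0) → z = -70/9
  (376/33, 127/9) → z = 5857/99
  (83/11, 0) → z = -83/11

The optimum lies where 9x1 - 7x2 = 70 and -11x1 + 12x2 = 44.
Solving simultaneously gives x1 = 1148/31, x2 = 1166/31.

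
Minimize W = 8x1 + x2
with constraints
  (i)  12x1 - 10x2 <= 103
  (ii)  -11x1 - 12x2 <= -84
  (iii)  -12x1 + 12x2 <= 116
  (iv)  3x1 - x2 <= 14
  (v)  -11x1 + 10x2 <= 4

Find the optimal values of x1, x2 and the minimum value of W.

Feasible corners and W = 8x1 + x2:
  (252/47, 98/47) → W = 2114/47
  (36/11, 4) → W = 332/11
  (144/19, 166/19) → W = 1318/19

x1 = 36/11, x2 = 4, minimum W = 332/11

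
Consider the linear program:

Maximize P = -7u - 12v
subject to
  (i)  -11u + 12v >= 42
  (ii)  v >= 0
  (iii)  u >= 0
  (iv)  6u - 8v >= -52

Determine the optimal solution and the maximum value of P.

u = 0, v = 7/2, maximum P = -42

Vertices and P = -7u - 12v:
  (0, 7/2) → P = -42
  (18, 20) → P = -366
  (0, 13/2) → P = -78

The binding constraints are -11u + 12v = 42 and u = 0.
Solving simultaneously gives u = 0, v = 7/2.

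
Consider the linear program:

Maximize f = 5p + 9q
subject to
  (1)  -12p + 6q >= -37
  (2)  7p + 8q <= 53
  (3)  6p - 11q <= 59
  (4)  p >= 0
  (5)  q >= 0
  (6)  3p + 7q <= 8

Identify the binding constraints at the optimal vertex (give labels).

Corner points and f = 5p + 9q:
  (0, 0) → f = 0
  (0, 8/7) → f = 72/7
  (8/3, 0) → f = 40/3

The maximum is at (8/3, 0). Substituting into each constraint, equality holds for (5) and (6); the remaining constraints have slack.

(5) and (6)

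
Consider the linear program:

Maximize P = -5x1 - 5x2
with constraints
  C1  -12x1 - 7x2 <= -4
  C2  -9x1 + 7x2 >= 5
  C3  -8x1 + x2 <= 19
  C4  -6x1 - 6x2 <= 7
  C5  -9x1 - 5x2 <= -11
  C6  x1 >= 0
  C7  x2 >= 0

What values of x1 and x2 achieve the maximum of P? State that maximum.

Extreme points and P = -5x1 - 5x2:
  (13/27, 4/3) → P = -245/27
  (0, 19) → P = -95
  (0, 11/5) → P = -11
The feasible region is unbounded (it extends along (1, 8), (7, 9)), but P strictly decreases along every unbounded feasible direction, so there is no improving ray and the maximum is attained at a vertex.

At the optimal vertex, -9x1 + 7x2 = 5 and -9x1 - 5x2 = -11.
Solving simultaneously gives x1 = 13/27, x2 = 4/3.

x1 = 13/27, x2 = 4/3, maximum P = -245/27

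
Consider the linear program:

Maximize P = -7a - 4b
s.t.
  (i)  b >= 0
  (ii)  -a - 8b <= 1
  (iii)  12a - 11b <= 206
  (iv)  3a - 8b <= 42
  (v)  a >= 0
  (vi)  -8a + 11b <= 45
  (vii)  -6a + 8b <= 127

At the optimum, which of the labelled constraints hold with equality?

Vertices and P = -7a - 4b:
  (14, 0) → P = -98
  (0, 0) → P = 0
  (1186/63, 38/21) → P = -8758/63
  (251/4, 547/11) → P = -28079/44
  (0, 45/11) → P = -180/11

The maximum is at (0, 0). Substituting into each constraint, equality holds for (i) and (v); the remaining constraints have slack.

(i) and (v)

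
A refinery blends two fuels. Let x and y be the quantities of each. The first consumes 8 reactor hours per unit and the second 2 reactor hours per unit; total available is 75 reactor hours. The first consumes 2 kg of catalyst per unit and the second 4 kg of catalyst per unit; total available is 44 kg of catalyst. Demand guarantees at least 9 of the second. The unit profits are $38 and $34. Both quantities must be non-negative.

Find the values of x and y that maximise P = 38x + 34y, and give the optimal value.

x = 4, y = 9, maximum P = 458

Feasible corners and P = 38x + 34y:
  (0, 11) → P = 374
  (0, 9) → P = 306
  (4, 9) → P = 458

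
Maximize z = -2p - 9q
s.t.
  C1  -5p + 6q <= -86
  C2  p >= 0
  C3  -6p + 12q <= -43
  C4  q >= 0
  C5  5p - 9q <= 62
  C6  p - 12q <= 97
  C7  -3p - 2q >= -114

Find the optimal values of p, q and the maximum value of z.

Vertices and z = -2p - 9q:
  (134/5, 8) → z = -628/5
  (214/7, 78/7) → z = -1130/7
  (1150/37, 384/37) → z = -5756/37

The optimum lies where -5p + 6q = -86 and 5p - 9q = 62.
Solving simultaneously gives p = 134/5, q = 8.

p = 134/5, q = 8, maximum z = -628/5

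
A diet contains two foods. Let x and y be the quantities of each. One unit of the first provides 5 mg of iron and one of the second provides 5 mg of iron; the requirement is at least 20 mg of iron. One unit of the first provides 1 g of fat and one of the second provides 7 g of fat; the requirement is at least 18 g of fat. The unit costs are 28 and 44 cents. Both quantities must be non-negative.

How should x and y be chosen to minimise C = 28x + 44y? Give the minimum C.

Feasible corners and C = 28x + 44y:
  (0, 4) → C = 176
  (18, 0) → C = 504
  (5/3, 7/3) → C = 448/3
The feasible region is unbounded (it extends along (0, 1), (1, 0)), but C strictly increases along every unbounded feasible direction, so there is no improving ray and the minimum is attained at a vertex.

At the optimal vertex, 5x + 5y = 20 and x + 7y = 18.
Solving simultaneously gives x = 5/3, y = 7/3.

x = 5/3, y = 7/3, minimum C = 448/3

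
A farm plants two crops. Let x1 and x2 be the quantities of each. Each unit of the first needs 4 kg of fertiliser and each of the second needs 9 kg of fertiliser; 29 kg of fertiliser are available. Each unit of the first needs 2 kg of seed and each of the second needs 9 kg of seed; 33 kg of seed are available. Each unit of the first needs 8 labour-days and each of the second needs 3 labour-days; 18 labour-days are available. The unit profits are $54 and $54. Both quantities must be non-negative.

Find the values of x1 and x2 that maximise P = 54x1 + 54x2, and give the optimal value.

x1 = 5/4, x2 = 8/3, maximum P = 423/2

Feasible corners and P = 54x1 + 54x2:
  (0, 0) → P = 0
  (0, 29/9) → P = 174
  (9/4, 0) → P = 243/2
  (5/4, 8/3) → P = 423/2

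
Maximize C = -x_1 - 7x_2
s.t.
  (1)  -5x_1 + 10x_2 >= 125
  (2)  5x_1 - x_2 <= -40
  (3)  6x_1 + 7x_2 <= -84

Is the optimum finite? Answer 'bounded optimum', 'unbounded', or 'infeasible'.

unbounded

From the feasible point (-343/19, 66/19), moving in the direction (-10, -5) keeps every constraint satisfied while C increases without bound.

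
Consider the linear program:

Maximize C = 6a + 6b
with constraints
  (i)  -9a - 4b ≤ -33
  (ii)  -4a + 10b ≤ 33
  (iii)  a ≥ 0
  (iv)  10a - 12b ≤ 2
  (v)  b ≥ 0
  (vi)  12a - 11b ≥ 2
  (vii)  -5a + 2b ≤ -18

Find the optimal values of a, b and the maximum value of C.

Corner points and C = 6a + 6b:
  (8, 13/2) → C = 87
  (41/7, 79/14) → C = 69
  (53/10, 17/4) → C = 573/10

a = 8, b = 13/2, maximum C = 87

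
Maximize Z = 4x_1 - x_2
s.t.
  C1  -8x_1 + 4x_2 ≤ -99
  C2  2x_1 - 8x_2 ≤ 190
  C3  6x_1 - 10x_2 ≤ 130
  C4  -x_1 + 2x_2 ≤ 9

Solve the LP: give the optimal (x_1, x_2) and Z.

Extreme points and Z = 4x_1 - x_2:
  (235/28, -223/28) → Z = 1163/28
  (39/2, 57/4) → Z = 255/4
  (175, 92) → Z = 608

The optimum lies where 6x_1 - 10x_2 = 130 and -x_1 + 2x_2 = 9.
Solving simultaneously gives x_1 = 175, x_2 = 92.

x_1 = 175, x_2 = 92, maximum Z = 608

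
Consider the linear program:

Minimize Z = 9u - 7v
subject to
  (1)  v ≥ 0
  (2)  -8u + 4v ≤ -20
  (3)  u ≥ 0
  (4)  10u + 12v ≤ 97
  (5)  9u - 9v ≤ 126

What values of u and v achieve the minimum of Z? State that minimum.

u = 157/34, v = 72/17, minimum Z = 405/34

Extreme points and Z = 9u - 7v:
  (5/2, 0) → Z = 45/2
  (97/10, 0) → Z = 873/10
  (157/34, 72/17) → Z = 405/34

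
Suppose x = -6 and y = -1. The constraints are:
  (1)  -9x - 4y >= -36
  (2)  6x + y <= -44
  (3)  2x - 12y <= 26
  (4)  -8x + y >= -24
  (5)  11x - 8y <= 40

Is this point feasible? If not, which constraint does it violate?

not feasible — violates (2)

Constraint (2): 6x + y = -37, which is not ≤ -44. All other constraints are satisfied.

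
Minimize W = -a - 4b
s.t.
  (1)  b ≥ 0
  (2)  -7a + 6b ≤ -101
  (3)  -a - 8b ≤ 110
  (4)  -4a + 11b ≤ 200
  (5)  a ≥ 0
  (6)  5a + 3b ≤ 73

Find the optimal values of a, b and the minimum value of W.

a = 247/17, b = 2/17, minimum W = -15

Vertices and W = -a - 4b:
  (101/7, 0) → W = -101/7
  (73/5, 0) → W = -73/5
  (247/17, 2/17) → W = -15

The binding constraints are -7a + 6b = -101 and 5a + 3b = 73.
Solving simultaneously gives a = 247/17, b = 2/17.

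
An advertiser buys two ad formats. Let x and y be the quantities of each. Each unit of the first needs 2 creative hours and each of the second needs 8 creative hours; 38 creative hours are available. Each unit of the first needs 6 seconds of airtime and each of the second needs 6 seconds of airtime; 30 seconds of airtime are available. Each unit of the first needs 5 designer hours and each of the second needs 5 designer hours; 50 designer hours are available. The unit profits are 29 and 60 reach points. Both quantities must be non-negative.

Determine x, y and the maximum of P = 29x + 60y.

x = 1/3, y = 14/3, maximum P = 869/3

The binding constraints are 2x + 8y = 38 and 6x + 6y = 30.
Solving simultaneously gives x = 1/3, y = 14/3.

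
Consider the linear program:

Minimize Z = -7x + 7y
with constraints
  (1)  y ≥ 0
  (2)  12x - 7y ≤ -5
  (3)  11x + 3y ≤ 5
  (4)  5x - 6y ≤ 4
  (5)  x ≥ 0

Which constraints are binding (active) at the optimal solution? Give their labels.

Vertices and Z = -7x + 7y:
  (20/113, 115/113) → Z = 665/113
  (0, 5/7) → Z = 5
  (0, 5/3) → Z = 35/3

The minimum is at (0, 5/7). Substituting into each constraint, equality holds for (2) and (5); the remaining constraints have slack.

(2) and (5)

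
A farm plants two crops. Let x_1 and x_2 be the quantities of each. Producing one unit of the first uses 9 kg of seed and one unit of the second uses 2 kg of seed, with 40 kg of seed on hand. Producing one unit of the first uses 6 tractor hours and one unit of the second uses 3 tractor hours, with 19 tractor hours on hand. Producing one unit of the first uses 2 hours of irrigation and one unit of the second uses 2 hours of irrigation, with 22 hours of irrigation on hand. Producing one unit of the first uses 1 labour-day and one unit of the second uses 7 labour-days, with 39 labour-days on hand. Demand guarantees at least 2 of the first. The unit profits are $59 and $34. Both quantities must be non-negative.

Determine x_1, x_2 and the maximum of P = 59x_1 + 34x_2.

x_1 = 2, x_2 = 7/3, maximum P = 592/3

Corner points and P = 59x_1 + 34x_2:
  (19/6, 0) → P = 1121/6
  (2, 0) → P = 118
  (2, 7/3) → P = 592/3

At the optimal vertex, 6x_1 + 3x_2 = 19 and x_1 = 2.
Solving simultaneously gives x_1 = 2, x_2 = 7/3.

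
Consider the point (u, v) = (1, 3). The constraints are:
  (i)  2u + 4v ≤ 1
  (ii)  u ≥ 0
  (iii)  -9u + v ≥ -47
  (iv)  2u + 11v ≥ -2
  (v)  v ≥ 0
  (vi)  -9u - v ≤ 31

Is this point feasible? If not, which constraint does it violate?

Constraint (i): 2u + 4v = 14, which is not ≤ 1. All other constraints are satisfied.

not feasible — violates (i)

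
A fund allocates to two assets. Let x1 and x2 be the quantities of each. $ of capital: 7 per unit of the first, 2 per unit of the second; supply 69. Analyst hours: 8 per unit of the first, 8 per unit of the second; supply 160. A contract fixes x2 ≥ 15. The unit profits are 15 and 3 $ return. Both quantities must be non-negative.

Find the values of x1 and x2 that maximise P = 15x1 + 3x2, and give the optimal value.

x1 = 5, x2 = 15, maximum P = 120

Feasible corners and P = 15x1 + 3x2:
  (0, 20) → P = 60
  (0, 15) → P = 45
  (5, 15) → P = 120

The binding constraints are 8x1 + 8x2 = 160 and x2 = 15.
Solving simultaneously gives x1 = 5, x2 = 15.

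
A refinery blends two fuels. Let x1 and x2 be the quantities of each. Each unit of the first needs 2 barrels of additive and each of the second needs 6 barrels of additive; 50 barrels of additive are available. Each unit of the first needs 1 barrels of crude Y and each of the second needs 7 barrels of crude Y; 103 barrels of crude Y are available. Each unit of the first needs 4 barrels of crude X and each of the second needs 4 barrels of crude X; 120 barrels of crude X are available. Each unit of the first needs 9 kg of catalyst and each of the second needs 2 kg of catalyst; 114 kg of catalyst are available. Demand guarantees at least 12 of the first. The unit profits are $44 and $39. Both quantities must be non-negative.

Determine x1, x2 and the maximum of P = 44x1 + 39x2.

x1 = 12, x2 = 3, maximum P = 645

Corner points and P = 44x1 + 39x2:
  (38/3, 0) → P = 1672/3
  (12, 0) → P = 528
  (12, 3) → P = 645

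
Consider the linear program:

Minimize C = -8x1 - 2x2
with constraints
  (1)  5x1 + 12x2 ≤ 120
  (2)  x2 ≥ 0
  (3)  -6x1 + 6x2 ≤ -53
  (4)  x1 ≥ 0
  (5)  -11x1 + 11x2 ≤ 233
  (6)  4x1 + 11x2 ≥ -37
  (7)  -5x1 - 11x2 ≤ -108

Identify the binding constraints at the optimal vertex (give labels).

Corner points and C = -8x1 - 2x2:
  (24, 0) → C = -192
  (226/17, 455/102) → C = -5879/51
  (108/5, 0) → C = -864/5
  (1231/96, 383/96) → C = -1769/16

The minimum is at (24, 0). Substituting into each constraint, equality holds for (1) and (2); the remaining constraints have slack.

(1) and (2)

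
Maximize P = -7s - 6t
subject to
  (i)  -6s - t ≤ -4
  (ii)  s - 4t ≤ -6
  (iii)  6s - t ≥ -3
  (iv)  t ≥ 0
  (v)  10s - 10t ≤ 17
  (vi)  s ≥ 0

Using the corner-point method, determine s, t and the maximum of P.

s = 2/5, t = 8/5, maximum P = -62/5

Corner points and P = -7s - 6t:
  (2/5, 8/5) → P = -62/5
  (1/12, 7/2) → P = -259/12
  (64/15, 77/30) → P = -679/15
The feasible region is unbounded (it extends along (1, 1), (1, 6)), but P strictly decreases along every unbounded feasible direction, so there is no improving ray and the maximum is attained at a vertex.

The binding constraints are -6s - t = -4 and s - 4t = -6.
Solving simultaneously gives s = 2/5, t = 8/5.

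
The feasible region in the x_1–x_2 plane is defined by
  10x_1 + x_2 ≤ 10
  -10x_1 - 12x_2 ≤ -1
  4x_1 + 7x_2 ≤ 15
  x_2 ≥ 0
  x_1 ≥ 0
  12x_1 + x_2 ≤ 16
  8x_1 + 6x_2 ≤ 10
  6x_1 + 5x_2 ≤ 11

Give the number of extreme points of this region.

Pairwise boundary intersections that survive every other constraint:
  (1, 0)
  (25/26, 5/13)
  (1/10, 0)
  (0, 1/12)
  (0, 5/3)

5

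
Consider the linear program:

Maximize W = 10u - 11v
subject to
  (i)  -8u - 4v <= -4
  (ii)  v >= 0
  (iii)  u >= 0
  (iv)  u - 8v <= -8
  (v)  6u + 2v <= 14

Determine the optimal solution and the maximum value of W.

u = 48/25, v = 31/25, maximum W = 139/25

Corner points and W = 10u - 11v:
  (0, 1) → W = -11
  (0, 7) → W = -77
  (48/25, 31/25) → W = 139/25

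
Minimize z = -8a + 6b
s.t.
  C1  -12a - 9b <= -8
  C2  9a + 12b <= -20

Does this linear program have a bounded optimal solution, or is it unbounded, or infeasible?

unbounded

From the feasible point (92/21, -104/21), moving in the direction (9, -12) keeps every constraint satisfied while z decreases without bound.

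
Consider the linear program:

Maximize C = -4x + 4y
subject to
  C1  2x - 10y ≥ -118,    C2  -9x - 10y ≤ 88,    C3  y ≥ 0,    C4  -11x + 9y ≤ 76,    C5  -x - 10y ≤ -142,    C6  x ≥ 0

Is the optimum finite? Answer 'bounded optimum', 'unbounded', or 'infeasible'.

bounded optimum

Feasible corners and C = -4x + 4y:
  (8, 67/5) → C = 108/5
  (142, 0) → C = -568
The feasible region has finitely many vertices and no improving ray; the maximum is 108/5 at (8, 67/5).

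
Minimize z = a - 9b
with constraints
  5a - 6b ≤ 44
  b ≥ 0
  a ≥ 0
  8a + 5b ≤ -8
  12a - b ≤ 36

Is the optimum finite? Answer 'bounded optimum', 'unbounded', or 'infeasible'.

infeasible

The boundaries 5a - 6b = 44 and a = 0 meet at (0, -22/3), but that point violates b ≥ 0. Every candidate vertex is excluded by some other constraint, so the feasible region is empty.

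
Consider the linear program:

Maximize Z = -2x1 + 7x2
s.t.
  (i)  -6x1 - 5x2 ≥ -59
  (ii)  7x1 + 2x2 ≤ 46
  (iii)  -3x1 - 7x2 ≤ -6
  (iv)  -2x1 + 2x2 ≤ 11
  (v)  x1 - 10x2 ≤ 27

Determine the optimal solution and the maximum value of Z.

Feasible corners and Z = -2x1 + 7x2:
  (112/23, 137/23) → Z = 735/23
  (63/22, 92/11) → Z = 581/11
  (257/36, -143/72) → Z = -2029/72
  (-13/4, 9/4) → Z = 89/4
  (249/37, -75/37) → Z = -1023/37

x1 = 63/22, x2 = 92/11, maximum Z = 581/11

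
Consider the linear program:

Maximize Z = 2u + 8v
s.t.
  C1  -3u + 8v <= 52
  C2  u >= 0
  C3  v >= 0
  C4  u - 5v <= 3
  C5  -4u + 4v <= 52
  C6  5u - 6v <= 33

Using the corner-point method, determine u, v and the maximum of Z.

u = 288/11, v = 359/22, maximum Z = 2012/11

Vertices and Z = 2u + 8v:
  (0, 13/2) → Z = 52
  (288/11, 359/22) → Z = 2012/11
  (0, 0) → Z = 0
  (3, 0) → Z = 6
  (147/19, 18/19) → Z = 438/19

The binding constraints are -3u + 8v = 52 and 5u - 6v = 33.
Solving simultaneously gives u = 288/11, v = 359/22.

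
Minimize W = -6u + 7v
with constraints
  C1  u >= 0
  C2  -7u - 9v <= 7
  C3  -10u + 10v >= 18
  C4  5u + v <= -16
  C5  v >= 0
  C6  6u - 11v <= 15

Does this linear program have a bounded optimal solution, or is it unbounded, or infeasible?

The boundaries u = 0 and -10u + 10v = 18 meet at (0, 9/5), but that point violates 5u + v ≤ -16. Every candidate vertex is excluded by some other constraint, so the feasible region is empty.

infeasible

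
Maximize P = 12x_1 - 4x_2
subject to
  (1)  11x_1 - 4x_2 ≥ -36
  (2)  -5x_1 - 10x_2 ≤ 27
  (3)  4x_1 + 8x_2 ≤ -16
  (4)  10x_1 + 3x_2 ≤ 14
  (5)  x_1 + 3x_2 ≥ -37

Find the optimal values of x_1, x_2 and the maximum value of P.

x_1 = 13/5, x_2 = -4, maximum P = 236/5

Feasible corners and P = 12x_1 - 4x_2:
  (-18/5, -9/10) → P = -198/5
  (-44/13, -4/13) → P = -512/13
  (13/5, -4) → P = 236/5
  (40/17, -54/17) → P = 696/17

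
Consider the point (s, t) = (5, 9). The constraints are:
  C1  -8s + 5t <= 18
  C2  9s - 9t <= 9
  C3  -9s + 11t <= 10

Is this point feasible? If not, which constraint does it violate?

not feasible — violates C3

Constraint C3: -9s + 11t = 54, which is not ≤ 10. All other constraints are satisfied.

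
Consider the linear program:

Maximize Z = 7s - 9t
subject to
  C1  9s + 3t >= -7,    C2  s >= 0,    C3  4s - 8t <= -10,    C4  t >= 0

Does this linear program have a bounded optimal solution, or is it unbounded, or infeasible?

From the feasible point (0, 5/4), moving in the direction (8, 4) keeps every constraint satisfied while Z increases without bound.

unbounded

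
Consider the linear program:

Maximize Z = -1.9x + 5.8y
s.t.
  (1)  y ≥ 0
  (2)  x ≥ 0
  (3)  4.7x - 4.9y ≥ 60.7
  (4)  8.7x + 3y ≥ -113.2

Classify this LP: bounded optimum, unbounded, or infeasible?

From the feasible point (607/47, 0), moving in the direction (4.9, 4.7) keeps every constraint satisfied while Z increases without bound.

unbounded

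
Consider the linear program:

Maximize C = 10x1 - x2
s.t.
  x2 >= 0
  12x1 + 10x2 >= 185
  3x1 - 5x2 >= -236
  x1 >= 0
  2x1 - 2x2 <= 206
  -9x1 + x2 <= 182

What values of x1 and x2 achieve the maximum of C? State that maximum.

Extreme points and C = 10x1 - x2:
  (185/12, 0) → C = 925/6
  (103, 0) → C = 1030
  (0, 37/2) → C = -37/2
  (0, 236/5) → C = -236/5
  (751/2, 545/2) → C = 6965/2

The optimum lies where 3x1 - 5x2 = -236 and 2x1 - 2x2 = 206.
Solving simultaneously gives x1 = 751/2, x2 = 545/2.

x1 = 751/2, x2 = 545/2, maximum C = 6965/2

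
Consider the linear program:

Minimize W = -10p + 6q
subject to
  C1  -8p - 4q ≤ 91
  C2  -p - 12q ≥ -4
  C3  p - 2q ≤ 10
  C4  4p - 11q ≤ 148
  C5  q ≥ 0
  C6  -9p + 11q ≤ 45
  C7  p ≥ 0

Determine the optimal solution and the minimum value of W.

p = 4, q = 0, minimum W = -40

Feasible corners and W = -10p + 6q:
  (4, 0) → W = -40
  (0, 1/3) → W = 2
  (0, 0) → W = 0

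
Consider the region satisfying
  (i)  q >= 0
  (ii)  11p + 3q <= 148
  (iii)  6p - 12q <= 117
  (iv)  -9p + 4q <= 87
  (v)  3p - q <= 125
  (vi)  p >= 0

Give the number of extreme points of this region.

Pairwise boundary intersections that survive every other constraint:
  (148/11, 0)
  (0, 0)
  (331/71, 2289/71)
  (0, 87/4)

4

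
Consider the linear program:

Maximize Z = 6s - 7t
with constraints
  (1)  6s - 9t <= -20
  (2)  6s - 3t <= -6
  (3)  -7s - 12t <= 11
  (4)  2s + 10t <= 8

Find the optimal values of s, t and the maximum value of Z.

Corner points and Z = 6s - 7t:
  (-113/45, 74/135) → Z = -2552/135
  (-64/39, 44/39) → Z = -692/39
  (-103/23, 39/23) → Z = -891/23

At the optimal vertex, 6s - 9t = -20 and 2s + 10t = 8.
Solving simultaneously gives s = -64/39, t = 44/39.

s = -64/39, t = 44/39, maximum Z = -692/39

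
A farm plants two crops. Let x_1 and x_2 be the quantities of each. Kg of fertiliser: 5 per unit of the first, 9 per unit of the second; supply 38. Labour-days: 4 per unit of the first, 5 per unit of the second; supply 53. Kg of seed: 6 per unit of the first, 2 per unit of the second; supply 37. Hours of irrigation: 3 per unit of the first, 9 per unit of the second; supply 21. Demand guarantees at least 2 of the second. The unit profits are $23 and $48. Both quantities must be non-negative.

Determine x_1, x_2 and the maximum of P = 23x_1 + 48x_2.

x_1 = 1, x_2 = 2, maximum P = 119

Corner points and P = 23x_1 + 48x_2:
  (0, 7/3) → P = 112
  (0, 2) → P = 96
  (1, 2) → P = 119

The binding constraints are 3x_1 + 9x_2 = 21 and x_2 = 2.
Solving simultaneously gives x_1 = 1, x_2 = 2.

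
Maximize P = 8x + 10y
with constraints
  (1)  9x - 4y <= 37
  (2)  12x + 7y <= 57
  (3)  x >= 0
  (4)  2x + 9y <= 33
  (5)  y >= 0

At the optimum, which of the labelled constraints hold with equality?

(2) and (4)

Feasible corners and P = 8x + 10y:
  (487/111, 23/37) → P = 4586/111
  (37/9, 0) → P = 296/9
  (3, 3) → P = 54
  (0, 11/3) → P = 110/3
  (0, 0) → P = 0

The maximum is at (3, 3). Substituting into each constraint, equality holds for (2) and (4); the remaining constraints have slack.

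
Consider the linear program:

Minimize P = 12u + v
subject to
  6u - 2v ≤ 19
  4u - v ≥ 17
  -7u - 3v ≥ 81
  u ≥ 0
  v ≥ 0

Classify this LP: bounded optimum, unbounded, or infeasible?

infeasible

The boundaries 6u - 2v = 19 and 4u - v = 17 meet at (15/2, 13), but that point violates -7u - 3v ≥ 81. Every candidate vertex is excluded by some other constraint, so the feasible region is empty.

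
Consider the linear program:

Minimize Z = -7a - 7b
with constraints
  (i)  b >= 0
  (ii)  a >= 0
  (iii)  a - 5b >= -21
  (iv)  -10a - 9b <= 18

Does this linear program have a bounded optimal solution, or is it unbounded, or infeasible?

unbounded

From the feasible point (0, 0), moving in the direction (5, 1) keeps every constraint satisfied while Z decreases without bound.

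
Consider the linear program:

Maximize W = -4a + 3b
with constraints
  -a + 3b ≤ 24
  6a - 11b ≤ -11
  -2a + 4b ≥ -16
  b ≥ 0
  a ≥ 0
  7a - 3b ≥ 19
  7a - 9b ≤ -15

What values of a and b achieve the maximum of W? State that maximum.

Extreme points and W = -4a + 3b:
  (43/6, 187/18) → W = 5/2
  (57/4, 51/4) → W = -75/4
  (36/7, 17/3) → W = -25/7

a = 43/6, b = 187/18, maximum W = 5/2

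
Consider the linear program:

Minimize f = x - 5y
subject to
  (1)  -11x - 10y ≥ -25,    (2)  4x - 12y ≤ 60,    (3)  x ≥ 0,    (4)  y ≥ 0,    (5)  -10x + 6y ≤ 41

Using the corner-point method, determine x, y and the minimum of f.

x = 0, y = 5/2, minimum f = -25/2

Corner points and f = x - 5y:
  (0, 5/2) → f = -25/2
  (25/11, 0) → f = 25/11
  (0, 0) → f = 0

The optimum lies where -11x - 10y = -25 and x = 0.
Solving simultaneously gives x = 0, y = 5/2.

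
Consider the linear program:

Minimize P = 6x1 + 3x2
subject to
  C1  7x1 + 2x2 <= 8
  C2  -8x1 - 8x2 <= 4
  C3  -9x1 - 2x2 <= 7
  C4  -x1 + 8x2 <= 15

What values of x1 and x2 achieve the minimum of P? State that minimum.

Feasible corners and P = 6x1 + 3x2:
  (9/5, -23/10) → P = 39/10
  (17/29, 113/58) → P = 543/58
  (-6/7, 5/14) → P = -57/14
  (-43/37, 64/37) → P = -66/37

The optimum lies where -8x1 - 8x2 = 4 and -9x1 - 2x2 = 7.
Solving simultaneously gives x1 = -6/7, x2 = 5/14.

x1 = -6/7, x2 = 5/14, minimum P = -57/14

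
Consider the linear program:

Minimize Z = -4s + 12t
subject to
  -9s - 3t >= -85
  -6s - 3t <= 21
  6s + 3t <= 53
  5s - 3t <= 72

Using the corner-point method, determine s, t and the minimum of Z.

Extreme points and Z = -4s + 12t:
  (32/3, -11/3) → Z = -260/3
  (157/14, -223/42) → Z = -760/7
  (51/11, -179/11) → Z = -2352/11
The feasible region is unbounded (it extends along (-1, 2)), but Z strictly increases along every unbounded feasible direction, so there is no improving ray and the minimum is attained at a vertex.

s = 51/11, t = -179/11, minimum Z = -2352/11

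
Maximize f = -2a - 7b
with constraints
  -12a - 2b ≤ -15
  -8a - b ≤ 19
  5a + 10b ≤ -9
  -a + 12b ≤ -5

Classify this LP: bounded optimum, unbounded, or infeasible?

From the feasible point (84/55, -183/110), moving in the direction (2, -12) keeps every constraint satisfied while f increases without bound.

unbounded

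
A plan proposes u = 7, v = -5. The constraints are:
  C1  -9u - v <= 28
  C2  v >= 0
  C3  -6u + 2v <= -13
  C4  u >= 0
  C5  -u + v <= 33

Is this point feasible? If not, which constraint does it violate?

not feasible — violates C2

Constraint C2: v = -5, which is not ≥ 0. All other constraints are satisfied.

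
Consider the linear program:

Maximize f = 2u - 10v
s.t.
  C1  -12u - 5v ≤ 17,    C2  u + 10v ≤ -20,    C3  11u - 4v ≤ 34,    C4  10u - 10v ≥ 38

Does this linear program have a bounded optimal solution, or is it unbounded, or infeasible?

bounded optimum

Extreme points and f = 2u - 10v:
  (102/103, -595/103) → f = 6154/103
  (2/17, -313/85) → f = 630/17
  (130/57, -127/57) → f = 510/19
  (18/11, -119/55) → f = 274/11
The feasible region has finitely many vertices and no improving ray; the maximum is 6154/103 at (102/103, -595/103).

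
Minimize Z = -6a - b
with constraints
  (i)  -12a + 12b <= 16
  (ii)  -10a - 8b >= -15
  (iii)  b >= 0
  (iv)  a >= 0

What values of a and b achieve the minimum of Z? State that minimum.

a = 3/2, b = 0, minimum Z = -9

Feasible corners and Z = -6a - b:
  (13/54, 85/54) → Z = -163/54
  (0, 4/3) → Z = -4/3
  (3/2, 0) → Z = -9
  (0, 0) → Z = 0

The binding constraints are -10a - 8b = -15 and b = 0.
Solving simultaneously gives a = 3/2, b = 0.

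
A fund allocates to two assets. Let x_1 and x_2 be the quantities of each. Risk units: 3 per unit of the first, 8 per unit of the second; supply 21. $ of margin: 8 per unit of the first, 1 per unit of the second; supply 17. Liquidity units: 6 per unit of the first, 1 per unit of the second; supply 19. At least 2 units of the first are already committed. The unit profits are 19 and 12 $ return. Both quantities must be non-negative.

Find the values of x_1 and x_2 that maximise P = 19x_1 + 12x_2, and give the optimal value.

Feasible corners and P = 19x_1 + 12x_2:
  (17/8, 0) → P = 323/8
  (2, 0) → P = 38
  (2, 1) → P = 50

The binding constraints are 8x_1 + x_2 = 17 and x_1 = 2.
Solving simultaneously gives x_1 = 2, x_2 = 1.

x_1 = 2, x_2 = 1, maximum P = 50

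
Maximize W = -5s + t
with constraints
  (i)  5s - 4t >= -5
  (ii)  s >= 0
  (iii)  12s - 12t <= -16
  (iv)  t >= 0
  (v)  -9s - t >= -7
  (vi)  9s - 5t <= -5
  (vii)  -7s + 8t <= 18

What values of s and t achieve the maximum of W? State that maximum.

s = 1/3, t = 5/3, maximum W = 0

Extreme points and W = -5s + t:
  (1/3, 5/3) → W = 0
  (5/11, 20/11) → W = -5/11
  (5/12, 7/4) → W = -1/3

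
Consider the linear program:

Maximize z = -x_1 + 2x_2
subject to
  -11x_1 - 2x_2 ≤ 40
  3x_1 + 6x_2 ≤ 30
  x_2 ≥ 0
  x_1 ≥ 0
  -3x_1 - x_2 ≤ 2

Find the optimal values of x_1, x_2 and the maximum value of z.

x_1 = 0, x_2 = 5, maximum z = 10

The binding constraints are 3x_1 + 6x_2 = 30 and x_1 = 0.
Solving simultaneously gives x_1 = 0, x_2 = 5.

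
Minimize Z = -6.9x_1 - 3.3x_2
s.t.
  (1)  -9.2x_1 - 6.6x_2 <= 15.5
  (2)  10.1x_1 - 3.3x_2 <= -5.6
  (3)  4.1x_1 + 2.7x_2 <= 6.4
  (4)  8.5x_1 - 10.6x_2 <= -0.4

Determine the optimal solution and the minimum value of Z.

Vertices and Z = -6.9x_1 - 3.3x_2:
  (-8347/7681, -12807/15362) → Z = 1574517/153620
  (5/34, 73/34) → Z = -81/10
  (-5804/7901, -4356/7901) → Z = 272112/39505
The feasible region is unbounded (it extends along (-33, 46), (-27, 41)), but Z strictly increases along every unbounded feasible direction, so there is no improving ray and the minimum is attained at a vertex.

The optimum lies where 10.1x_1 - 3.3x_2 = -5.6 and 4.1x_1 + 2.7x_2 = 6.4.
Solving simultaneously gives x_1 = 5/34, x_2 = 73/34.

x_1 = 5/34, x_2 = 73/34, minimum Z = -81/10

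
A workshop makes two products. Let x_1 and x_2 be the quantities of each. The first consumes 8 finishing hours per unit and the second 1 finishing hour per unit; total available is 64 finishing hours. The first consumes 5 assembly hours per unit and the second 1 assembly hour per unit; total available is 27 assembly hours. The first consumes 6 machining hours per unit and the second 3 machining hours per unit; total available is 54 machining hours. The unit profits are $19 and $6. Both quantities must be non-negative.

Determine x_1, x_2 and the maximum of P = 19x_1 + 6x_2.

x_1 = 3, x_2 = 12, maximum P = 129

Corner points and P = 19x_1 + 6x_2:
  (0, 0) → P = 0
  (0, 18) → P = 108
  (27/5, 0) → P = 513/5
  (3, 12) → P = 129

The optimum lies where 5x_1 + x_2 = 27 and 6x_1 + 3x_2 = 54.
Solving simultaneously gives x_1 = 3, x_2 = 12.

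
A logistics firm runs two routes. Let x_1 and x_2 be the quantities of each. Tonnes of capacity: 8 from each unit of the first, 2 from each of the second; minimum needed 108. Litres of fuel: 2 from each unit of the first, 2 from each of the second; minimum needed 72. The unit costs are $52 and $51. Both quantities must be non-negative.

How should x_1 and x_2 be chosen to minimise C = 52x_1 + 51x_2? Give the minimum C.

Feasible corners and C = 52x_1 + 51x_2:
  (0, 54) → C = 2754
  (36, 0) → C = 1872
  (6, 30) → C = 1842
The feasible region is unbounded (it extends along (0, 1), (1, 0)), but C strictly increases along every unbounded feasible direction, so there is no improving ray and the minimum is attained at a vertex.

x_1 = 6, x_2 = 30, minimum C = 1842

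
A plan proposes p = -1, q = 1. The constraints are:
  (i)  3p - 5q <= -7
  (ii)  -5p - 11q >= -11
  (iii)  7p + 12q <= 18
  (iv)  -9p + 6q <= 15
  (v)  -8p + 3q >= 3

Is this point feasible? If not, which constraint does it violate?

feasible

(i): -8 ≤ -7 ✓
(ii): -6 ≥ -11 ✓
(iii): 5 ≤ 18 ✓
(iv): 15 ≤ 15 ✓
(v): 11 ≥ 3 ✓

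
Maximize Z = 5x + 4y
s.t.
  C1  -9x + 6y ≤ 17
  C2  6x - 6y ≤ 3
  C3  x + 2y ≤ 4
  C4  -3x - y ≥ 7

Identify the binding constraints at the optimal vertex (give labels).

Extreme points and Z = 5x + 4y:
  (-20/3, -43/6) → Z = -62
  (-59/27, -4/9) → Z = -343/27
  (-13/8, -17/8) → Z = -133/8

The maximum is at (-59/27, -4/9). Substituting into each constraint, equality holds for C1 and C4; the remaining constraints have slack.

C1 and C4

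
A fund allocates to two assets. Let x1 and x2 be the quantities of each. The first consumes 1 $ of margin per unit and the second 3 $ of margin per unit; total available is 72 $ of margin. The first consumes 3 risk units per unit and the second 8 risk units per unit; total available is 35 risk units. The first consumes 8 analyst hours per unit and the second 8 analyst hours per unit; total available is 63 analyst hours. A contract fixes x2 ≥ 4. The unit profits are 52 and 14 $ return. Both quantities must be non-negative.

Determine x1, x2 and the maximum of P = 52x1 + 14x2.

x1 = 1, x2 = 4, maximum P = 108

Feasible corners and P = 52x1 + 14x2:
  (0, 35/8) → P = 245/4
  (0, 4) → P = 56
  (1, 4) → P = 108

At the optimal vertex, 3x1 + 8x2 = 35 and x2 = 4.
Solving simultaneously gives x1 = 1, x2 = 4.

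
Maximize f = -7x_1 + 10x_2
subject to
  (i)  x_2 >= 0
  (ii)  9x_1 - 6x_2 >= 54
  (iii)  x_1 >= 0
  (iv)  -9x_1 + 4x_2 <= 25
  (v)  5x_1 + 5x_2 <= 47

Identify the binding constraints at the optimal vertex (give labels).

(ii) and (v)

Corner points and f = -7x_1 + 10x_2:
  (6, 0) → f = -42
  (47/5, 0) → f = -329/5
  (184/25, 51/25) → f = -778/25

The maximum is at (184/25, 51/25). Substituting into each constraint, equality holds for (ii) and (v); the remaining constraints have slack.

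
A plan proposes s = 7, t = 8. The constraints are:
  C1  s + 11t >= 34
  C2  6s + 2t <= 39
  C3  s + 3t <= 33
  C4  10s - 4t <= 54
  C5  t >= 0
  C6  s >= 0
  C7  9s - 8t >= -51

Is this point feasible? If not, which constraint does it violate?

Constraint C2: 6s + 2t = 58, which is not ≤ 39. All other constraints are satisfied.

not feasible — violates C2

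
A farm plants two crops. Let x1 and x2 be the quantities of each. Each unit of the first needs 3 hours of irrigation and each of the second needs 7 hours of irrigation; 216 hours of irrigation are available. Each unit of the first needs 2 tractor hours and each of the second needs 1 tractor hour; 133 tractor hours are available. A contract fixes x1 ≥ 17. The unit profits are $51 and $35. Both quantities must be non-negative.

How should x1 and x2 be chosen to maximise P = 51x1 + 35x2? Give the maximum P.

Extreme points and P = 51x1 + 35x2:
  (133/2, 0) → P = 6783/2
  (17, 0) → P = 867
  (65, 3) → P = 3420
  (17, 165/7) → P = 1692

At the optimal vertex, 3x1 + 7x2 = 216 and 2x1 + x2 = 133.
Solving simultaneously gives x1 = 65, x2 = 3.

x1 = 65, x2 = 3, maximum P = 3420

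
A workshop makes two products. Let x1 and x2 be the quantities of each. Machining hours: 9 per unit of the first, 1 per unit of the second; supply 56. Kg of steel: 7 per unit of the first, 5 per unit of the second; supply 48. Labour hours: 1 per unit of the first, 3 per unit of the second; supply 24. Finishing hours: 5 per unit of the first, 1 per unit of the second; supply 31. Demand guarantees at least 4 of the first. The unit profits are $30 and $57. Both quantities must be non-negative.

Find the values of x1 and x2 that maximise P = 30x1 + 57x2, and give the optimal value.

The optimum lies where 7x1 + 5x2 = 48 and x1 = 4.
Solving simultaneously gives x1 = 4, x2 = 4.

x1 = 4, x2 = 4, maximum P = 348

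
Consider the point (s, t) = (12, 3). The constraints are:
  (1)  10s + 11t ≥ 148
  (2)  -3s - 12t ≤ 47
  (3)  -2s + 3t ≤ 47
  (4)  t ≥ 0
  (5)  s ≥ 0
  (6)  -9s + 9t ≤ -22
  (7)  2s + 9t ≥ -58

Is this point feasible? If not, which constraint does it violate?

(1): 153 ≥ 148 ✓
(2): -72 ≤ 47 ✓
(3): -15 ≤ 47 ✓
(4): 3 ≥ 0 ✓
(5): 12 ≥ 0 ✓
(6): -81 ≤ -22 ✓
(7): 51 ≥ -58 ✓

feasible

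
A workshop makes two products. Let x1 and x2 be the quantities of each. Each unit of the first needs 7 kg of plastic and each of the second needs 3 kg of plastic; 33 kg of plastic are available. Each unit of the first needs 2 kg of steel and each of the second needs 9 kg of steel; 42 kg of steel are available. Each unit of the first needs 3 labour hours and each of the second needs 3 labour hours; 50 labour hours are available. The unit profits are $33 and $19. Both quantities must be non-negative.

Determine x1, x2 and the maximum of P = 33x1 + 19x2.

x1 = 3, x2 = 4, maximum P = 175

Vertices and P = 33x1 + 19x2:
  (0, 0) → P = 0
  (0, 14/3) → P = 266/3
  (33/7, 0) → P = 1089/7
  (3, 4) → P = 175

At the optimal vertex, 7x1 + 3x2 = 33 and 2x1 + 9x2 = 42.
Solving simultaneously gives x1 = 3, x2 = 4.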